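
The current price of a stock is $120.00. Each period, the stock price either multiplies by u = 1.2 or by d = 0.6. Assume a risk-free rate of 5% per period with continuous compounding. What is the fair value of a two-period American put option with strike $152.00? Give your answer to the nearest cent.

Risk-neutral probability p = (e^0.05 − 0.6)/(1.2 − 0.6) = 0.4513/0.6000 = 0.7521
Terminal stock prices: S_uu = 172.8, S_ud = 86.4, S_dd = 43.2
Terminal payoffs (K − S): max(-20.8, 0) = 0, max(65.6, 0) = 65.6, max(108.8, 0) = 108.8
Node u (S = 144): continuation = e^(−0.05)·[0.7521·0.0000 + 0.2479·65.6000] = 15.4680; exercise value = 8.0000 ≤ continuation, so V_u = 15.4680
Node d (S = 72): continuation = e^(−0.05)·[0.7521·65.6000 + 0.2479·108.8000] = 72.5869; exercise value = 80.0000 > continuation, so V_d = 80.0000 (exercise)
Node 0 (S = 120): continuation = e^(−0.05)·[0.7521·15.4680 + 0.2479·80.0000] = 29.9297; exercise value = 32.0000 > continuation, so V_0 = 32.0000 (exercise)

$32.00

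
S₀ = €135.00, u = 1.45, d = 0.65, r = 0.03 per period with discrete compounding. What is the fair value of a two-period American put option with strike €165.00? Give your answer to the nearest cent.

€48.25

Risk-neutral probability p = (1 + 0.03 − 0.65)/(1.45 − 0.65) = 0.3800/0.8000 = 0.4750
Terminal stock prices: S_uu = 283.8, S_ud = 127.2, S_dd = 57.04
Terminal payoffs (K − S): max(-118.8, 0) = 0, max(37.76, 0) = 37.76, max(108, 0) = 108
Node u (S = 195.8): continuation = 1/1.03·[0.4750·0.0000 + 0.5250·37.7625] = 19.2479; exercise value = 0.0000 ≤ continuation, so V_u = 19.2479
Node d (S = 87.75): continuation = 1/1.03·[0.4750·37.7625 + 0.5250·107.9625] = 72.4442; exercise value = 77.2500 > continuation, so V_d = 77.2500 (exercise)
Node 0 (S = 135): continuation = 1/1.03·[0.4750·19.2479 + 0.5250·77.2500] = 48.2514; exercise value = 30.0000 ≤ continuation, so V_0 = 48.2514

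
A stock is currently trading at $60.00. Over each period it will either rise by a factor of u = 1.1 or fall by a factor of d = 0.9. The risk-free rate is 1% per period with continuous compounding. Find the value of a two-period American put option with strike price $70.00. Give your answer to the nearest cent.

$10.00

Risk-neutral probability p = (e^0.01 − 0.9)/(1.1 − 0.9) = 0.1101/0.2000 = 0.5503
Terminal stock prices: S_uu = 72.6, S_ud = 59.4, S_dd = 48.6
Terminal payoffs (K − S): max(-2.6, 0) = 0, max(10.6, 0) = 10.6, max(21.4, 0) = 21.4
Node u (S = 66): continuation = e^(−0.01)·[0.5503·0.0000 + 0.4497·10.6000] = 4.7199; exercise value = 4.0000 ≤ continuation, so V_u = 4.7199
Node d (S = 54): continuation = e^(−0.01)·[0.5503·10.6000 + 0.4497·21.4000] = 15.3035; exercise value = 16.0000 > continuation, so V_d = 16.0000 (exercise)
Node 0 (S = 60): continuation = e^(−0.01)·[0.5503·4.7199 + 0.4497·16.0000] = 9.6957; exercise value = 10.0000 > continuation, so V_0 = 10.0000 (exercise)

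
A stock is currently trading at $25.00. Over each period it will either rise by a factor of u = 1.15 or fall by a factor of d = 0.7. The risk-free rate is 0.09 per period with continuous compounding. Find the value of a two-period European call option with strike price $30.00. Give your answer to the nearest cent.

Risk-neutral probability p = (e^0.09 − 0.7)/(1.15 − 0.7) = 0.3942/0.4500 = 0.8759
Terminal stock prices: S_uu = 33.06, S_ud = 20.12, S_dd = 12.25
Terminal payoffs (S − K): max(3.062, 0) = 3.062, max(-9.875, 0) = 0, max(-17.75, 0) = 0
Node u (S = 28.75): V_u = e^(−0.09)·[0.8759·3.0625 + 0.1241·0.0000] = 2.4517
Node d (S = 17.5): V_d = e^(−0.09)·[0.8759·0.0000 + 0.1241·0.0000] = 0.0000
Node 0 (S = 25): V_0 = e^(−0.09)·[0.8759·2.4517 + 0.1241·0.0000] = 1.9627

$1.96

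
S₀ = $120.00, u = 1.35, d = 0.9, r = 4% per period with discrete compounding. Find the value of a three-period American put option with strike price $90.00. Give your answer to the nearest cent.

$0.73

Risk-neutral probability p = (1 + 0.04 − 0.9)/(1.35 − 0.9) = 0.1400/0.4500 = 0.3111
Terminal stock prices: S_uuu = 295.2, S_uud = 196.8, S_udd = 131.2, S_ddd = 87.48
Terminal payoffs (K − S): max(-205.2, 0) = 0, max(-106.8, 0) = 0, max(-41.22, 0) = 0, max(2.52, 0) = 2.52
Node uu (S = 218.7): continuation = 1/1.04·[0.3111·0.0000 + 0.6889·0.0000] = 0.0000; exercise value = 0.0000 ≤ continuation, so V_uu = 0.0000
Node ud (S = 145.8): continuation = 1/1.04·[0.3111·0.0000 + 0.6889·0.0000] = 0.0000; exercise value = 0.0000 ≤ continuation, so V_ud = 0.0000
Node dd (S = 97.2): continuation = 1/1.04·[0.3111·0.0000 + 0.6889·2.5200] = 1.6692; exercise value = 0.0000 ≤ continuation, so V_dd = 1.6692
Node u (S = 162): continuation = 1/1.04·[0.3111·0.0000 + 0.6889·0.0000] = 0.0000; exercise value = 0.0000 ≤ continuation, so V_u = 0.0000
Node d (S = 108): continuation = 1/1.04·[0.3111·0.0000 + 0.6889·1.6692] = 1.1057; exercise value = 0.0000 ≤ continuation, so V_d = 1.1057
Node 0 (S = 120): continuation = 1/1.04·[0.3111·0.0000 + 0.6889·1.1057] = 0.7324; exercise value = 0.0000 ≤ continuation, so V_0 = 0.7324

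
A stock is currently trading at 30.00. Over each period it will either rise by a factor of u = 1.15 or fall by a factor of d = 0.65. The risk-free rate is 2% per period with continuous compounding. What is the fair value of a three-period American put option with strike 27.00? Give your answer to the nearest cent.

Risk-neutral probability p = (e^0.02 − 0.65)/(1.15 − 0.65) = 0.3702/0.5000 = 0.7404
Terminal stock prices: S_uuu = 45.63, S_uud = 25.79, S_udd = 14.58, S_ddd = 8.239
Terminal payoffs (K − S): max(-18.63, 0) = 0, max(1.211, 0) = 1.211, max(12.42, 0) = 12.42, max(18.76, 0) = 18.76
Node uu (S = 39.67): continuation = e^(−0.02)·[0.7404·0.0000 + 0.2596·1.2112] = 0.3082; exercise value = 0.0000 ≤ continuation, so V_uu = 0.3082
Node ud (S = 22.43): continuation = e^(−0.02)·[0.7404·1.2112 + 0.2596·12.4237] = 4.0404; exercise value = 4.5750 > continuation, so V_ud = 4.5750 (exercise)
Node dd (S = 12.68): continuation = e^(−0.02)·[0.7404·12.4237 + 0.2596·18.7613] = 13.7904; exercise value = 14.3250 > continuation, so V_dd = 14.3250 (exercise)
Node u (S = 34.5): continuation = e^(−0.02)·[0.7404·0.3082 + 0.2596·4.5750] = 1.3878; exercise value = 0.0000 ≤ continuation, so V_u = 1.3878
Node d (S = 19.5): continuation = e^(−0.02)·[0.7404·4.5750 + 0.2596·14.3250] = 6.9654; exercise value = 7.5000 > continuation, so V_d = 7.5000 (exercise)
Node 0 (S = 30): continuation = e^(−0.02)·[0.7404·1.3878 + 0.2596·7.5000] = 2.9156; exercise value = 0.0000 ≤ continuation, so V_0 = 2.9156

2.92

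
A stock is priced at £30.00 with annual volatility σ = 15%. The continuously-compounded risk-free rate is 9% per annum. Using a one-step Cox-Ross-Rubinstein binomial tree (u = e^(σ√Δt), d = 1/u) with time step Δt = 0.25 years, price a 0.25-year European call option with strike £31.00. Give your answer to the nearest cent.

CRR parameters: u = e^(σ√Δt) = e^(0.15·√0.25) = 1.0779, d = 1/u = 0.9277
Per-period rate: rΔt = 0.09·0.25 = 0.0225, so R = e^0.0225 = 1.0228
Risk-neutral probability p = (e^0.0225 − 0.9277)/(1.0779 − 0.9277) = 0.0950/0.1501 = 0.6328
Terminal stock prices: S_u = 32.34, S_d = 27.83
Terminal payoffs (S − K): max(1.337, 0) = 1.337, max(-3.168, 0) = 0
Node 0 (S = 30): V_0 = e^(−0.0225)·[0.6328·1.3365 + 0.3672·0.0000] = 0.8270

£0.83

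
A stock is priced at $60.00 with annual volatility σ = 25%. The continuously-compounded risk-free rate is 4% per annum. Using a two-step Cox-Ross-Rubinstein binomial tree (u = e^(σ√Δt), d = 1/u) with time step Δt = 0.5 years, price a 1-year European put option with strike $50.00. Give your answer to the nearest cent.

CRR parameters: u = e^(σ√Δt) = e^(0.25·√0.5) = 1.1934, d = 1/u = 0.8380
Per-period rate: rΔt = 0.04·0.5 = 0.02, so R = e^0.02 = 1.0202
Risk-neutral probability p = (e^0.02 − 0.8380)/(1.1934 − 0.8380) = 0.1822/0.3554 = 0.5128
Terminal stock prices: S_uu = 85.45, S_ud = 60, S_dd = 42.13
Terminal payoffs (K − S): max(-35.45, 0) = 0, max(-10, 0) = 0, max(7.869, 0) = 7.869
Node u (S = 71.6): V_u = e^(−0.02)·[0.5128·0.0000 + 0.4872·0.0000] = 0.0000
Node d (S = 50.28): V_d = e^(−0.02)·[0.5128·0.0000 + 0.4872·7.8687] = 3.7580
Node 0 (S = 60): V_0 = e^(−0.02)·[0.5128·0.0000 + 0.4872·3.7580] = 1.7948

$1.79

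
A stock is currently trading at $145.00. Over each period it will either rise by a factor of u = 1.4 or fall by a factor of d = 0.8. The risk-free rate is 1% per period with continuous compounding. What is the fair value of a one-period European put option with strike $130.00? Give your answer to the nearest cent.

Risk-neutral probability p = (e^0.01 − 0.8)/(1.4 − 0.8) = 0.2101/0.6000 = 0.3501
Terminal stock prices: S_u = 203, S_d = 116
Terminal payoffs (K − S): max(-73, 0) = 0, max(14, 0) = 14
Node 0 (S = 145): V_0 = e^(−0.01)·[0.3501·0.0000 + 0.6499·14.0000] = 9.0083

$9.01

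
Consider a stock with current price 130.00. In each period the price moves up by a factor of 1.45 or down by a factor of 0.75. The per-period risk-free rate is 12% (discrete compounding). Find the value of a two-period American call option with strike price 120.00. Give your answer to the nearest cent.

Risk-neutral probability p = (1 + 0.12 − 0.75)/(1.45 − 0.75) = 0.3700/0.7000 = 0.5286
Terminal stock prices: S_uu = 273.3, S_ud = 141.4, S_dd = 73.12
Terminal payoffs (S − K): max(153.3, 0) = 153.3, max(21.38, 0) = 21.38, max(-46.88, 0) = 0
Node u (S = 188.5): continuation = 1/1.12·[0.5286·153.3250 + 0.4714·21.3750] = 81.3571; exercise value = 68.5000 ≤ continuation, so V_u = 81.3571
Node d (S = 97.5): continuation = 1/1.12·[0.5286·21.3750 + 0.4714·0.0000] = 10.0877; exercise value = 0.0000 ≤ continuation, so V_d = 10.0877
Node 0 (S = 130): continuation = 1/1.12·[0.5286·81.3571 + 0.4714·10.0877] = 42.6417; exercise value = 10.0000 ≤ continuation, so V_0 = 42.6417

42.64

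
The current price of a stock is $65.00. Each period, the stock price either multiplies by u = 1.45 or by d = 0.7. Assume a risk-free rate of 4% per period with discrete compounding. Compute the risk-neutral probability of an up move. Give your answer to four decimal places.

p = 0.4533

Risk-neutral probability p = (1 + 0.04 − 0.7)/(1.45 − 0.7) = 0.3400/0.7500 = 0.4533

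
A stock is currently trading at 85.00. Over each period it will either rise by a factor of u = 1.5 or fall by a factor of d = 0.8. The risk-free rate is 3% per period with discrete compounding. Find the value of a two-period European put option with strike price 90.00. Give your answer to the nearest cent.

15.13

Risk-neutral probability p = (1 + 0.03 − 0.8)/(1.5 − 0.8) = 0.2300/0.7000 = 0.3286
Terminal stock prices: S_uu = 191.2, S_ud = 102, S_dd = 54.4
Terminal payoffs (K − S): max(-101.2, 0) = 0, max(-12, 0) = 0, max(35.6, 0) = 35.6
Node u (S = 127.5): V_u = 1/1.03·[0.3286·0.0000 + 0.6714·0.0000] = 0.0000
Node d (S = 68): V_d = 1/1.03·[0.3286·0.0000 + 0.6714·35.6000] = 23.2067
Node 0 (S = 85): V_0 = 1/1.03·[0.3286·0.0000 + 0.6714·23.2067] = 15.1278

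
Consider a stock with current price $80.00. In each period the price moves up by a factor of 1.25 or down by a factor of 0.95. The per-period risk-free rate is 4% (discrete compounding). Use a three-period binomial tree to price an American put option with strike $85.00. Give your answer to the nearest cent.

$6.06

Risk-neutral probability p = (1 + 0.04 − 0.95)/(1.25 − 0.95) = 0.0900/0.3000 = 0.3000
Terminal stock prices: S_uuu = 156.2, S_uud = 118.8, S_udd = 90.25, S_ddd = 68.59
Terminal payoffs (K − S): max(-71.25, 0) = 0, max(-33.75, 0) = 0, max(-5.25, 0) = 0, max(16.41, 0) = 16.41
Node uu (S = 125): continuation = 1/1.04·[0.3000·0.0000 + 0.7000·0.0000] = 0.0000; exercise value = 0.0000 ≤ continuation, so V_uu = 0.0000
Node ud (S = 95): continuation = 1/1.04·[0.3000·0.0000 + 0.7000·0.0000] = 0.0000; exercise value = 0.0000 ≤ continuation, so V_ud = 0.0000
Node dd (S = 72.2): continuation = 1/1.04·[0.3000·0.0000 + 0.7000·16.4100] = 11.0452; exercise value = 12.8000 > continuation, so V_dd = 12.8000 (exercise)
Node u (S = 100): continuation = 1/1.04·[0.3000·0.0000 + 0.7000·0.0000] = 0.0000; exercise value = 0.0000 ≤ continuation, so V_u = 0.0000
Node d (S = 76): continuation = 1/1.04·[0.3000·0.0000 + 0.7000·12.8000] = 8.6154; exercise value = 9.0000 > continuation, so V_d = 9.0000 (exercise)
Node 0 (S = 80): continuation = 1/1.04·[0.3000·0.0000 + 0.7000·9.0000] = 6.0577; exercise value = 5.0000 ≤ continuation, so V_0 = 6.0577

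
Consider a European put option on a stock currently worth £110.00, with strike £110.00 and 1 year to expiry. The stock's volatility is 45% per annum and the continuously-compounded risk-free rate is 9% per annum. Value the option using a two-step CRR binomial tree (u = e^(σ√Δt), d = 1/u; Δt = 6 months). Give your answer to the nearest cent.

£12.20

CRR parameters: u = e^(σ√Δt) = e^(0.45·√0.5) = 1.3746, d = 1/u = 0.7275
Per-period rate: rΔt = 0.09·0.5 = 0.045, so R = e^0.045 = 1.0460
Risk-neutral probability p = (e^0.045 − 0.7275)/(1.3746 − 0.7275) = 0.3186/0.6472 = 0.4922
Terminal stock prices: S_uu = 207.9, S_ud = 110, S_dd = 58.21
Terminal payoffs (K − S): max(-97.86, 0) = 0, max(0, 0) = 0, max(51.79, 0) = 51.79
Node u (S = 151.2): V_u = e^(−0.045)·[0.4922·0.0000 + 0.5078·0.0000] = 0.0000
Node d (S = 80.02): V_d = e^(−0.045)·[0.4922·0.0000 + 0.5078·51.7884] = 25.1393
Node 0 (S = 110): V_0 = e^(−0.045)·[0.4922·0.0000 + 0.5078·25.1393] = 12.2032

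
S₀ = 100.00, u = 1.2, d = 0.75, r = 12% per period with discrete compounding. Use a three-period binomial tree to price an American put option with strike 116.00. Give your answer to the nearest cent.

Risk-neutral probability p = (1 + 0.12 − 0.75)/(1.2 − 0.75) = 0.3700/0.4500 = 0.8222
Terminal stock prices: S_uuu = 172.8, S_uud = 108, S_udd = 67.5, S_ddd = 42.19
Terminal payoffs (K − S): max(-56.8, 0) = 0, max(8, 0) = 8, max(48.5, 0) = 48.5, max(73.81, 0) = 73.81
Node uu (S = 144): continuation = 1/1.12·[0.8222·0.0000 + 0.1778·8.0000] = 1.2698; exercise value = 0.0000 ≤ continuation, so V_uu = 1.2698
Node ud (S = 90): continuation = 1/1.12·[0.8222·8.0000 + 0.1778·48.5000] = 13.5714; exercise value = 26.0000 > continuation, so V_ud = 26.0000 (exercise)
Node dd (S = 56.25): continuation = 1/1.12·[0.8222·48.5000 + 0.1778·73.8125] = 47.3214; exercise value = 59.7500 > continuation, so V_dd = 59.7500 (exercise)
Node u (S = 120): continuation = 1/1.12·[0.8222·1.2698 + 0.1778·26.0000] = 5.0592; exercise value = 0.0000 ≤ continuation, so V_u = 5.0592
Node d (S = 75): continuation = 1/1.12·[0.8222·26.0000 + 0.1778·59.7500] = 28.5714; exercise value = 41.0000 > continuation, so V_d = 41.0000 (exercise)
Node 0 (S = 100): continuation = 1/1.12·[0.8222·5.0592 + 0.1778·41.0000] = 10.2220; exercise value = 16.0000 > continuation, so V_0 = 16.0000 (exercise)

16.00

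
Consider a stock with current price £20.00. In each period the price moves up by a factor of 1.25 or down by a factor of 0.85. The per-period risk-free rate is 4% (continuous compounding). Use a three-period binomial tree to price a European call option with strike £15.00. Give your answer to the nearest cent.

£7.04

Risk-neutral probability p = (e^0.04 − 0.85)/(1.25 − 0.85) = 0.1908/0.4000 = 0.4770
Terminal stock prices: S_uuu = 39.06, S_uud = 26.56, S_udd = 18.06, S_ddd = 12.28
Terminal payoffs (S − K): max(24.06, 0) = 24.06, max(11.56, 0) = 11.56, max(3.062, 0) = 3.062, max(-2.718, 0) = 0
Node uu (S = 31.25): V_uu = e^(−0.04)·[0.4770·24.0625 + 0.5230·11.5625] = 16.8382
Node ud (S = 21.25): V_ud = e^(−0.04)·[0.4770·11.5625 + 0.5230·3.0625] = 6.8382
Node dd (S = 14.45): V_dd = e^(−0.04)·[0.4770·3.0625 + 0.5230·0.0000] = 1.4036
Node u (S = 25): V_u = e^(−0.04)·[0.4770·16.8382 + 0.5230·6.8382] = 11.1533
Node d (S = 17): V_d = e^(−0.04)·[0.4770·6.8382 + 0.5230·1.4036] = 3.8394
Node 0 (S = 20): V_0 = e^(−0.04)·[0.4770·11.1533 + 0.5230·3.8394] = 7.0409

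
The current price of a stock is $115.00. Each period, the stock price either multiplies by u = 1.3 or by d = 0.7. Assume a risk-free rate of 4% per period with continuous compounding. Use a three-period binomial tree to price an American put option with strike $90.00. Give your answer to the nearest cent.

$8.95

Risk-neutral probability p = (e^0.04 − 0.7)/(1.3 − 0.7) = 0.3408/0.6000 = 0.5680
Terminal stock prices: S_uuu = 252.7, S_uud = 136, S_udd = 73.25, S_ddd = 39.44
Terminal payoffs (K − S): max(-162.7, 0) = 0, max(-46.05, 0) = 0, max(16.75, 0) = 16.75, max(50.56, 0) = 50.56
Node uu (S = 194.4): continuation = e^(−0.04)·[0.5680·0.0000 + 0.4320·0.0000] = 0.0000; exercise value = 0.0000 ≤ continuation, so V_uu = 0.0000
Node ud (S = 104.6): continuation = e^(−0.04)·[0.5680·0.0000 + 0.4320·16.7450] = 6.9499; exercise value = 0.0000 ≤ continuation, so V_ud = 6.9499
Node dd (S = 56.35): continuation = e^(−0.04)·[0.5680·16.7450 + 0.4320·50.5550] = 30.1210; exercise value = 33.6500 > continuation, so V_dd = 33.6500 (exercise)
Node u (S = 149.5): continuation = e^(−0.04)·[0.5680·0.0000 + 0.4320·6.9499] = 2.8845; exercise value = 0.0000 ≤ continuation, so V_u = 2.8845
Node d (S = 80.5): continuation = e^(−0.04)·[0.5680·6.9499 + 0.4320·33.6500] = 17.7591; exercise value = 9.5000 ≤ continuation, so V_d = 17.7591
Node 0 (S = 115): continuation = e^(−0.04)·[0.5680·2.8845 + 0.4320·17.7591] = 8.9450; exercise value = 0.0000 ≤ continuation, so V_0 = 8.9450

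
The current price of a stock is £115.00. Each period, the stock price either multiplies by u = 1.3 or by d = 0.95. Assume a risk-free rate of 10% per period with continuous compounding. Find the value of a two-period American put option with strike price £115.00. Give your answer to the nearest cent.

£2.90

Risk-neutral probability p = (e^0.1 − 0.95)/(1.3 − 0.95) = 0.1552/0.3500 = 0.4433
Terminal stock prices: S_uu = 194.4, S_ud = 142, S_dd = 103.8
Terminal payoffs (K − S): max(-79.35, 0) = 0, max(-27.03, 0) = 0, max(11.21, 0) = 11.21
Node u (S = 149.5): continuation = e^(−0.1)·[0.4433·0.0000 + 0.5567·0.0000] = 0.0000; exercise value = 0.0000 ≤ continuation, so V_u = 0.0000
Node d (S = 109.2): continuation = e^(−0.1)·[0.4433·0.0000 + 0.5567·11.2125] = 5.6475; exercise value = 5.7500 > continuation, so V_d = 5.7500 (exercise)
Node 0 (S = 115): continuation = e^(−0.1)·[0.4433·0.0000 + 0.5567·5.7500] = 2.8962; exercise value = 0.0000 ≤ continuation, so V_0 = 2.8962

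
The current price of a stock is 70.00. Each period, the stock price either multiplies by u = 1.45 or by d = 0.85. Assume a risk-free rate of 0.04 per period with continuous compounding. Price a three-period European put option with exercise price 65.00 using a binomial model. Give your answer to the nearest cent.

6.19

Risk-neutral probability p = (e^0.04 − 0.85)/(1.45 − 0.85) = 0.1908/0.6000 = 0.3180
Terminal stock prices: S_uuu = 213.4, S_uud = 125.1, S_udd = 73.33, S_ddd = 42.99
Terminal payoffs (K − S): max(-148.4, 0) = 0, max(-60.1, 0) = 0, max(-8.334, 0) = 0, max(22.01, 0) = 22.01
Node uu (S = 147.2): V_uu = e^(−0.04)·[0.3180·0.0000 + 0.6820·0.0000] = 0.0000
Node ud (S = 86.27): V_ud = e^(−0.04)·[0.3180·0.0000 + 0.6820·0.0000] = 0.0000
Node dd (S = 50.57): V_dd = e^(−0.04)·[0.3180·0.0000 + 0.6820·22.0113] = 14.4227
Node u (S = 101.5): V_u = e^(−0.04)·[0.3180·0.0000 + 0.6820·0.0000] = 0.0000
Node d (S = 59.5): V_d = e^(−0.04)·[0.3180·0.0000 + 0.6820·14.4227] = 9.4503
Node 0 (S = 70): V_0 = e^(−0.04)·[0.3180·0.0000 + 0.6820·9.4503] = 6.1922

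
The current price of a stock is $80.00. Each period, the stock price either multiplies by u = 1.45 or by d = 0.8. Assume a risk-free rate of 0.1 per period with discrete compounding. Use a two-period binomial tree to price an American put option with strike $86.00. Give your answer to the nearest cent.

Risk-neutral probability p = (1 + 0.1 − 0.8)/(1.45 − 0.8) = 0.3000/0.6500 = 0.4615
Terminal stock prices: S_uu = 168.2, S_ud = 92.8, S_dd = 51.2
Terminal payoffs (K − S): max(-82.2, 0) = 0, max(-6.8, 0) = 0, max(34.8, 0) = 34.8
Node u (S = 116): continuation = 1/1.1·[0.4615·0.0000 + 0.5385·0.0000] = 0.0000; exercise value = 0.0000 ≤ continuation, so V_u = 0.0000
Node d (S = 64): continuation = 1/1.1·[0.4615·0.0000 + 0.5385·34.8000] = 17.0350; exercise value = 22.0000 > continuation, so V_d = 22.0000 (exercise)
Node 0 (S = 80): continuation = 1/1.1·[0.4615·0.0000 + 0.5385·22.0000] = 10.7692; exercise value = 6.0000 ≤ continuation, so V_0 = 10.7692

$10.77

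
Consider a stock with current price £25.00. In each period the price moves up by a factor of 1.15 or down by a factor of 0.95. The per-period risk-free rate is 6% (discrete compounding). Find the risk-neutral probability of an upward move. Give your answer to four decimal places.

Risk-neutral probability p = (1 + 0.06 − 0.95)/(1.15 − 0.95) = 0.1100/0.2000 = 0.5500

p = 0.5500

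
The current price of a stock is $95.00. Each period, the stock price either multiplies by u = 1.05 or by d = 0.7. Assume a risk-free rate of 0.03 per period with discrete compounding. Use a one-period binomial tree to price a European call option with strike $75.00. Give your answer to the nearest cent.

$22.66

Risk-neutral probability p = (1 + 0.03 − 0.7)/(1.05 − 0.7) = 0.3300/0.3500 = 0.9429
Terminal stock prices: S_u = 99.75, S_d = 66.5
Terminal payoffs (S − K): max(24.75, 0) = 24.75, max(-8.5, 0) = 0
Node 0 (S = 95): V_0 = 1/1.03·[0.9429·24.7500 + 0.0571·0.0000] = 22.6560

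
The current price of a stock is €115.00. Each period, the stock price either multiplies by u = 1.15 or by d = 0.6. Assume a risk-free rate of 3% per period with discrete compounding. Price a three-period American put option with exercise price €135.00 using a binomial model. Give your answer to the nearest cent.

Risk-neutral probability p = (1 + 0.03 − 0.6)/(1.15 − 0.6) = 0.4300/0.5500 = 0.7818
Terminal stock prices: S_uuu = 174.9, S_uud = 91.25, S_udd = 47.61, S_ddd = 24.84
Terminal payoffs (K − S): max(-39.9, 0) = 0, max(43.75, 0) = 43.75, max(87.39, 0) = 87.39, max(110.2, 0) = 110.2
Node uu (S = 152.1): continuation = 1/1.03·[0.7818·0.0000 + 0.2182·43.7475] = 9.2669; exercise value = 0.0000 ≤ continuation, so V_uu = 9.2669
Node ud (S = 79.35): continuation = 1/1.03·[0.7818·43.7475 + 0.2182·87.3900] = 51.7180; exercise value = 55.6500 > continuation, so V_ud = 55.6500 (exercise)
Node dd (S = 41.4): continuation = 1/1.03·[0.7818·87.3900 + 0.2182·110.1600] = 89.6680; exercise value = 93.6000 > continuation, so V_dd = 93.6000 (exercise)
Node u (S = 132.2): continuation = 1/1.03·[0.7818·9.2669 + 0.2182·55.6500] = 18.8222; exercise value = 2.7500 ≤ continuation, so V_u = 18.8222
Node d (S = 69): continuation = 1/1.03·[0.7818·55.6500 + 0.2182·93.6000] = 62.0680; exercise value = 66.0000 > continuation, so V_d = 66.0000 (exercise)
Node 0 (S = 115): continuation = 1/1.03·[0.7818·18.8222 + 0.2182·66.0000] = 28.2675; exercise value = 20.0000 ≤ continuation, so V_0 = 28.2675

€28.27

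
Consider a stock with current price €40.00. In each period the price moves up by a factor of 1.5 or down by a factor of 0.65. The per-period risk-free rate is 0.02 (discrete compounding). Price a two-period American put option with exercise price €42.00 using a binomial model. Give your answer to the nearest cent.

Risk-neutral probability p = (1 + 0.02 − 0.65)/(1.5 − 0.65) = 0.3700/0.8500 = 0.4353
Terminal stock prices: S_uu = 90, S_ud = 39, S_dd = 16.9
Terminal payoffs (K − S): max(-48, 0) = 0, max(3, 0) = 3, max(25.1, 0) = 25.1
Node u (S = 60): continuation = 1/1.02·[0.4353·0.0000 + 0.5647·3.0000] = 1.6609; exercise value = 0.0000 ≤ continuation, so V_u = 1.6609
Node d (S = 26): continuation = 1/1.02·[0.4353·3.0000 + 0.5647·25.1000] = 15.1765; exercise value = 16.0000 > continuation, so V_d = 16.0000 (exercise)
Node 0 (S = 40): continuation = 1/1.02·[0.4353·1.6609 + 0.5647·16.0000] = 9.5669; exercise value = 2.0000 ≤ continuation, so V_0 = 9.5669

€9.57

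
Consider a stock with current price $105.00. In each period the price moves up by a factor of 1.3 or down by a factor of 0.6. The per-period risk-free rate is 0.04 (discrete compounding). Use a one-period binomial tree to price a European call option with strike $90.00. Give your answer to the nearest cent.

$28.10

Risk-neutral probability p = (1 + 0.04 − 0.6)/(1.3 − 0.6) = 0.4400/0.7000 = 0.6286
Terminal stock prices: S_u = 136.5, S_d = 63
Terminal payoffs (S − K): max(46.5, 0) = 46.5, max(-27, 0) = 0
Node 0 (S = 105): V_0 = 1/1.04·[0.6286·46.5000 + 0.3714·0.0000] = 28.1044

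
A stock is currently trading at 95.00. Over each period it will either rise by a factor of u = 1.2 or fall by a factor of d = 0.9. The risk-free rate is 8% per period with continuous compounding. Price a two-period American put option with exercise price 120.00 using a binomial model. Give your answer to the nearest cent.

25.00

Risk-neutral probability p = (e^0.08 − 0.9)/(1.2 − 0.9) = 0.1833/0.3000 = 0.6110
Terminal stock prices: S_uu = 136.8, S_ud = 102.6, S_dd = 76.95
Terminal payoffs (K − S): max(-16.8, 0) = 0, max(17.4, 0) = 17.4, max(43.05, 0) = 43.05
Node u (S = 114): continuation = e^(−0.08)·[0.6110·0.0000 + 0.3890·17.4000] = 6.2489; exercise value = 6.0000 ≤ continuation, so V_u = 6.2489
Node d (S = 85.5): continuation = e^(−0.08)·[0.6110·17.4000 + 0.3890·43.0500] = 25.2740; exercise value = 34.5000 > continuation, so V_d = 34.5000 (exercise)
Node 0 (S = 95): continuation = e^(−0.08)·[0.6110·6.2489 + 0.3890·34.5000] = 15.9143; exercise value = 25.0000 > continuation, so V_0 = 25.0000 (exercise)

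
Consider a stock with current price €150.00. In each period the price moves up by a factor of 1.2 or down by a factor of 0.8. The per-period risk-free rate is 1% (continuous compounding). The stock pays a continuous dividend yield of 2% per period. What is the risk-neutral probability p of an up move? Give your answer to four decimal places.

Per-period risk-free factor R = e^0.01 = 1.0101; dividend-adjusted growth = e^(0.01−0.02) = 0.9900.
Risk-neutral probability p = (0.9900 − 0.8)/(1.2 − 0.8) = 0.1900/0.4000 = 0.4751

p = 0.4751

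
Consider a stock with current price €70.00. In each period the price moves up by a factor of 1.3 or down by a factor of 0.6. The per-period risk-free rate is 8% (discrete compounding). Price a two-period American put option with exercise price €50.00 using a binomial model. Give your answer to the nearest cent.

€2.33

Risk-neutral probability p = (1 + 0.08 − 0.6)/(1.3 − 0.6) = 0.4800/0.7000 = 0.6857
Terminal stock prices: S_uu = 118.3, S_ud = 54.6, S_dd = 25.2
Terminal payoffs (K − S): max(-68.3, 0) = 0, max(-4.6, 0) = 0, max(24.8, 0) = 24.8
Node u (S = 91): continuation = 1/1.08·[0.6857·0.0000 + 0.3143·0.0000] = 0.0000; exercise value = 0.0000 ≤ continuation, so V_u = 0.0000
Node d (S = 42): continuation = 1/1.08·[0.6857·0.0000 + 0.3143·24.8000] = 7.2169; exercise value = 8.0000 > continuation, so V_d = 8.0000 (exercise)
Node 0 (S = 70): continuation = 1/1.08·[0.6857·0.0000 + 0.3143·8.0000] = 2.3280; exercise value = 0.0000 ≤ continuation, so V_0 = 2.3280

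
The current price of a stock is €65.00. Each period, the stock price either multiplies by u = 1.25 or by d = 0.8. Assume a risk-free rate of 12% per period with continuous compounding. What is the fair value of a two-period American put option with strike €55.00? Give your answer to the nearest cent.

Risk-neutral probability p = (e^0.12 − 0.8)/(1.25 − 0.8) = 0.3275/0.4500 = 0.7278
Terminal stock prices: S_uu = 101.6, S_ud = 65, S_dd = 41.6
Terminal payoffs (K − S): max(-46.56, 0) = 0, max(-10, 0) = 0, max(13.4, 0) = 13.4
Node u (S = 81.25): continuation = e^(−0.12)·[0.7278·0.0000 + 0.2722·0.0000] = 0.0000; exercise value = 0.0000 ≤ continuation, so V_u = 0.0000
Node d (S = 52): continuation = e^(−0.12)·[0.7278·0.0000 + 0.2722·13.4000] = 3.2354; exercise value = 3.0000 ≤ continuation, so V_d = 3.2354
Node 0 (S = 65): continuation = e^(−0.12)·[0.7278·0.0000 + 0.2722·3.2354] = 0.7812; exercise value = 0.0000 ≤ continuation, so V_0 = 0.7812

€0.78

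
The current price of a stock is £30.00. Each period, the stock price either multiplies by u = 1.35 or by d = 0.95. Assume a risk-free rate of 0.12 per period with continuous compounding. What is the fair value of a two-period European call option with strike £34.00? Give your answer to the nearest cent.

Risk-neutral probability p = (e^0.12 − 0.95)/(1.35 − 0.95) = 0.1775/0.4000 = 0.4437
Terminal stock prices: S_uu = 54.68, S_ud = 38.48, S_dd = 27.07
Terminal payoffs (S − K): max(20.68, 0) = 20.68, max(4.475, 0) = 4.475, max(-6.925, 0) = 0
Node u (S = 40.5): V_u = e^(−0.12)·[0.4437·20.6750 + 0.5563·4.4750] = 10.3447
Node d (S = 28.5): V_d = e^(−0.12)·[0.4437·4.4750 + 0.5563·0.0000] = 1.7612
Node 0 (S = 30): V_0 = e^(−0.12)·[0.4437·10.3447 + 0.5563·1.7612] = 4.9402

£4.94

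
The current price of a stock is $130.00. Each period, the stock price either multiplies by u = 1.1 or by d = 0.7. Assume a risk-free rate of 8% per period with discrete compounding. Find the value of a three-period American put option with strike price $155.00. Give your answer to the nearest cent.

Risk-neutral probability p = (1 + 0.08 − 0.7)/(1.1 − 0.7) = 0.3800/0.4000 = 0.9500
Terminal stock prices: S_uuu = 173, S_uud = 110.1, S_udd = 70.07, S_ddd = 44.59
Terminal payoffs (K − S): max(-18.03, 0) = 0, max(44.89, 0) = 44.89, max(84.93, 0) = 84.93, max(110.4, 0) = 110.4
Node uu (S = 157.3): continuation = 1/1.08·[0.9500·0.0000 + 0.0500·44.8900] = 2.0782; exercise value = 0.0000 ≤ continuation, so V_uu = 2.0782
Node ud (S = 100.1): continuation = 1/1.08·[0.9500·44.8900 + 0.0500·84.9300] = 43.4185; exercise value = 54.9000 > continuation, so V_ud = 54.9000 (exercise)
Node dd (S = 63.7): continuation = 1/1.08·[0.9500·84.9300 + 0.0500·110.4100] = 79.8185; exercise value = 91.3000 > continuation, so V_dd = 91.3000 (exercise)
Node u (S = 143): continuation = 1/1.08·[0.9500·2.0782 + 0.0500·54.9000] = 4.3697; exercise value = 12.0000 > continuation, so V_u = 12.0000 (exercise)
Node d (S = 91): continuation = 1/1.08·[0.9500·54.9000 + 0.0500·91.3000] = 52.5185; exercise value = 64.0000 > continuation, so V_d = 64.0000 (exercise)
Node 0 (S = 130): continuation = 1/1.08·[0.9500·12.0000 + 0.0500·64.0000] = 13.5185; exercise value = 25.0000 > continuation, so V_0 = 25.0000 (exercise)

$25.00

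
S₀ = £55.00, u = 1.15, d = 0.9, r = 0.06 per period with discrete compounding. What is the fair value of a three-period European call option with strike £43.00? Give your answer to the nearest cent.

Risk-neutral probability p = (1 + 0.06 − 0.9)/(1.15 − 0.9) = 0.1600/0.2500 = 0.6400
Terminal stock prices: S_uuu = 83.65, S_uud = 65.46, S_udd = 51.23, S_ddd = 40.1
Terminal payoffs (S − K): max(40.65, 0) = 40.65, max(22.46, 0) = 22.46, max(8.232, 0) = 8.232, max(-2.905, 0) = 0
Node uu (S = 72.74): V_uu = 1/1.06·[0.6400·40.6481 + 0.3600·22.4637] = 32.1715
Node ud (S = 56.92): V_ud = 1/1.06·[0.6400·22.4637 + 0.3600·8.2325] = 16.3590
Node dd (S = 44.55): V_dd = 1/1.06·[0.6400·8.2325 + 0.3600·0.0000] = 4.9706
Node u (S = 63.25): V_u = 1/1.06·[0.6400·32.1715 + 0.3600·16.3590] = 24.9802
Node d (S = 49.5): V_d = 1/1.06·[0.6400·16.3590 + 0.3600·4.9706] = 11.5652
Node 0 (S = 55): V_0 = 1/1.06·[0.6400·24.9802 + 0.3600·11.5652] = 19.0102

£19.01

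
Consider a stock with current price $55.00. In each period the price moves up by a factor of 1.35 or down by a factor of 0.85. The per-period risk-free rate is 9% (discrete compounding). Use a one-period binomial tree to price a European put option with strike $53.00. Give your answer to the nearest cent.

Risk-neutral probability p = (1 + 0.09 − 0.85)/(1.35 − 0.85) = 0.2400/0.5000 = 0.4800
Terminal stock prices: S_u = 74.25, S_d = 46.75
Terminal payoffs (K − S): max(-21.25, 0) = 0, max(6.25, 0) = 6.25
Node 0 (S = 55): V_0 = 1/1.09·[0.4800·0.0000 + 0.5200·6.2500] = 2.9817

$2.98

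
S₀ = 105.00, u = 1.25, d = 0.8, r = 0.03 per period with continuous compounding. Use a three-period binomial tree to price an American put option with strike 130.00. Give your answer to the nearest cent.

27.66

Risk-neutral probability p = (e^0.03 − 0.8)/(1.25 − 0.8) = 0.2305/0.4500 = 0.5121
Terminal stock prices: S_uuu = 205.1, S_uud = 131.2, S_udd = 84, S_ddd = 53.76
Terminal payoffs (K − S): max(-75.08, 0) = 0, max(-1.25, 0) = 0, max(46, 0) = 46, max(76.24, 0) = 76.24
Node uu (S = 164.1): continuation = e^(−0.03)·[0.5121·0.0000 + 0.4879·0.0000] = 0.0000; exercise value = 0.0000 ≤ continuation, so V_uu = 0.0000
Node ud (S = 105): continuation = e^(−0.03)·[0.5121·0.0000 + 0.4879·46.0000] = 21.7792; exercise value = 25.0000 > continuation, so V_ud = 25.0000 (exercise)
Node dd (S = 67.2): continuation = e^(−0.03)·[0.5121·46.0000 + 0.4879·76.2400] = 58.9579; exercise value = 62.8000 > continuation, so V_dd = 62.8000 (exercise)
Node u (S = 131.2): continuation = e^(−0.03)·[0.5121·0.0000 + 0.4879·25.0000] = 11.8365; exercise value = 0.0000 ≤ continuation, so V_u = 11.8365
Node d (S = 84): continuation = e^(−0.03)·[0.5121·25.0000 + 0.4879·62.8000] = 42.1579; exercise value = 46.0000 > continuation, so V_d = 46.0000 (exercise)
Node 0 (S = 105): continuation = e^(−0.03)·[0.5121·11.8365 + 0.4879·46.0000] = 27.6617; exercise value = 25.0000 ≤ continuation, so V_0 = 27.6617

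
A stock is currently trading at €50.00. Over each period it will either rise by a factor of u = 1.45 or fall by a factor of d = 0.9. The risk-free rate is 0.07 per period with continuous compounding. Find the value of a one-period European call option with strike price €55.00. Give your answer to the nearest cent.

€5.12

Risk-neutral probability p = (e^0.07 − 0.9)/(1.45 − 0.9) = 0.1725/0.5500 = 0.3137
Terminal stock prices: S_u = 72.5, S_d = 45
Terminal payoffs (S − K): max(17.5, 0) = 17.5, max(-10, 0) = 0
Node 0 (S = 50): V_0 = e^(−0.07)·[0.3137·17.5000 + 0.6863·0.0000] = 5.1178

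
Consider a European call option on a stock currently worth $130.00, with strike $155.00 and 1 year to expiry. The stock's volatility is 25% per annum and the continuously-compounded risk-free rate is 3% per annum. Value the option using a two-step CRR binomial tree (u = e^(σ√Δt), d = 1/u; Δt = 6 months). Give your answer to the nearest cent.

CRR parameters: u = e^(σ√Δt) = e^(0.25·√0.5) = 1.1934, d = 1/u = 0.8380
Per-period rate: rΔt = 0.03·0.5 = 0.015, so R = e^0.015 = 1.0151
Risk-neutral probability p = (e^0.015 − 0.8380)/(1.1934 − 0.8380) = 0.1771/0.3554 = 0.4984
Terminal stock prices: S_uu = 185.1, S_ud = 130, S_dd = 91.28
Terminal payoffs (S − K): max(30.14, 0) = 30.14, max(-25, 0) = 0, max(-63.72, 0) = 0
Node u (S = 155.1): V_u = e^(−0.015)·[0.4984·30.1355 + 0.5016·0.0000] = 14.7972
Node d (S = 108.9): V_d = e^(−0.015)·[0.4984·0.0000 + 0.5016·0.0000] = 0.0000
Node 0 (S = 130): V_0 = e^(−0.015)·[0.4984·14.7972 + 0.5016·0.0000] = 7.2658

$7.27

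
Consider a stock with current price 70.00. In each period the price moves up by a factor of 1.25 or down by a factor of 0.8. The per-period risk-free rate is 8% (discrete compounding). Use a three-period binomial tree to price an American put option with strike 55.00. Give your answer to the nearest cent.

1.25

Risk-neutral probability p = (1 + 0.08 − 0.8)/(1.25 − 0.8) = 0.2800/0.4500 = 0.6222
Terminal stock prices: S_uuu = 136.7, S_uud = 87.5, S_udd = 56, S_ddd = 35.84
Terminal payoffs (K − S): max(-81.72, 0) = 0, max(-32.5, 0) = 0, max(-1, 0) = 0, max(19.16, 0) = 19.16
Node uu (S = 109.4): continuation = 1/1.08·[0.6222·0.0000 + 0.3778·0.0000] = 0.0000; exercise value = 0.0000 ≤ continuation, so V_uu = 0.0000
Node ud (S = 70): continuation = 1/1.08·[0.6222·0.0000 + 0.3778·0.0000] = 0.0000; exercise value = 0.0000 ≤ continuation, so V_ud = 0.0000
Node dd (S = 44.8): continuation = 1/1.08·[0.6222·0.0000 + 0.3778·19.1600] = 6.7021; exercise value = 10.2000 > continuation, so V_dd = 10.2000 (exercise)
Node u (S = 87.5): continuation = 1/1.08·[0.6222·0.0000 + 0.3778·0.0000] = 0.0000; exercise value = 0.0000 ≤ continuation, so V_u = 0.0000
Node d (S = 56): continuation = 1/1.08·[0.6222·0.0000 + 0.3778·10.2000] = 3.5679; exercise value = 0.0000 ≤ continuation, so V_d = 3.5679
Node 0 (S = 70): continuation = 1/1.08·[0.6222·0.0000 + 0.3778·3.5679] = 1.2480; exercise value = 0.0000 ≤ continuation, so V_0 = 1.2480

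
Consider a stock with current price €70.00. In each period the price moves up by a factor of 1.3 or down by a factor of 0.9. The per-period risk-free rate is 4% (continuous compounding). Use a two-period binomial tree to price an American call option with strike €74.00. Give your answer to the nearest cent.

Risk-neutral probability p = (e^0.04 − 0.9)/(1.3 − 0.9) = 0.1408/0.4000 = 0.3520
Terminal stock prices: S_uu = 118.3, S_ud = 81.9, S_dd = 56.7
Terminal payoffs (S − K): max(44.3, 0) = 44.3, max(7.9, 0) = 7.9, max(-17.3, 0) = 0
Node u (S = 91): continuation = e^(−0.04)·[0.3520·44.3000 + 0.6480·7.9000] = 19.9016; exercise value = 17.0000 ≤ continuation, so V_u = 19.9016
Node d (S = 63): continuation = e^(−0.04)·[0.3520·7.9000 + 0.6480·0.0000] = 2.6720; exercise value = 0.0000 ≤ continuation, so V_d = 2.6720
Node 0 (S = 70): continuation = e^(−0.04)·[0.3520·19.9016 + 0.6480·2.6720] = 8.3947; exercise value = 0.0000 ≤ continuation, so V_0 = 8.3947

€8.39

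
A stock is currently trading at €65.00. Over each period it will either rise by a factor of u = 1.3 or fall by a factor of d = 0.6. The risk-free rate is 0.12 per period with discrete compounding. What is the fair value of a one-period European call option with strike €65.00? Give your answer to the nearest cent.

Risk-neutral probability p = (1 + 0.12 − 0.6)/(1.3 − 0.6) = 0.5200/0.7000 = 0.7429
Terminal stock prices: S_u = 84.5, S_d = 39
Terminal payoffs (S − K): max(19.5, 0) = 19.5, max(-26, 0) = 0
Node 0 (S = 65): V_0 = 1/1.12·[0.7429·19.5000 + 0.2571·0.0000] = 12.9337

€12.93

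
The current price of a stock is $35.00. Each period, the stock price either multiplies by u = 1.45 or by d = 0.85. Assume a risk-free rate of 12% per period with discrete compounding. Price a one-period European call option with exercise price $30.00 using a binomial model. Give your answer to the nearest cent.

$8.34

Risk-neutral probability p = (1 + 0.12 − 0.85)/(1.45 − 0.85) = 0.2700/0.6000 = 0.4500
Terminal stock prices: S_u = 50.75, S_d = 29.75
Terminal payoffs (S − K): max(20.75, 0) = 20.75, max(-0.25, 0) = 0
Node 0 (S = 35): V_0 = 1/1.12·[0.4500·20.7500 + 0.5500·0.0000] = 8.3371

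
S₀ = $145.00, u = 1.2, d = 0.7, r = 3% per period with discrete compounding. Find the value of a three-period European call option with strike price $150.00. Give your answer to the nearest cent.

$26.46

Risk-neutral probability p = (1 + 0.03 − 0.7)/(1.2 − 0.7) = 0.3300/0.5000 = 0.6600
Terminal stock prices: S_uuu = 250.6, S_uud = 146.2, S_udd = 85.26, S_ddd = 49.73
Terminal payoffs (S − K): max(100.6, 0) = 100.6, max(-3.84, 0) = 0, max(-64.74, 0) = 0, max(-100.3, 0) = 0
Node uu (S = 208.8): V_uu = 1/1.03·[0.6600·100.5600 + 0.3400·0.0000] = 64.4365
Node ud (S = 121.8): V_ud = 1/1.03·[0.6600·0.0000 + 0.3400·0.0000] = 0.0000
Node dd (S = 71.05): V_dd = 1/1.03·[0.6600·0.0000 + 0.3400·0.0000] = 0.0000
Node u (S = 174): V_u = 1/1.03·[0.6600·64.4365 + 0.3400·0.0000] = 41.2894
Node d (S = 101.5): V_d = 1/1.03·[0.6600·0.0000 + 0.3400·0.0000] = 0.0000
Node 0 (S = 145): V_0 = 1/1.03·[0.6600·41.2894 + 0.3400·0.0000] = 26.4573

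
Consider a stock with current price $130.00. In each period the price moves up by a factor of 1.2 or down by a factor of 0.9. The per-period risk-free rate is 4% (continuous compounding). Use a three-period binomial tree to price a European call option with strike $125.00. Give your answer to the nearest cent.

$23.14

Risk-neutral probability p = (e^0.04 − 0.9)/(1.2 − 0.9) = 0.1408/0.3000 = 0.4694
Terminal stock prices: S_uuu = 224.6, S_uud = 168.5, S_udd = 126.4, S_ddd = 94.77
Terminal payoffs (S − K): max(99.64, 0) = 99.64, max(43.48, 0) = 43.48, max(1.36, 0) = 1.36, max(-30.23, 0) = 0
Node uu (S = 187.2): V_uu = e^(−0.04)·[0.4694·99.6400 + 0.5306·43.4800] = 67.1013
Node ud (S = 140.4): V_ud = e^(−0.04)·[0.4694·43.4800 + 0.5306·1.3600] = 20.3013
Node dd (S = 105.3): V_dd = e^(−0.04)·[0.4694·1.3600 + 0.5306·0.0000] = 0.6133
Node u (S = 156): V_u = e^(−0.04)·[0.4694·67.1013 + 0.5306·20.3013] = 40.6105
Node d (S = 117): V_d = e^(−0.04)·[0.4694·20.3013 + 0.5306·0.6133] = 9.4679
Node 0 (S = 130): V_0 = e^(−0.04)·[0.4694·40.6105 + 0.5306·9.4679] = 23.1408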